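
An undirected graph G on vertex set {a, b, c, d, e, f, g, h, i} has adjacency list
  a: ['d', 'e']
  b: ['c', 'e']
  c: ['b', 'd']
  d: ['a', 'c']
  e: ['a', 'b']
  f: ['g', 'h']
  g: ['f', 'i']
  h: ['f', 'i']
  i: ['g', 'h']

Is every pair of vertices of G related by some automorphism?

No

G has two connected components, {a, b, c, d, e} and {f, g, h, i}; each is 2-regular, so G = C_5 ⊔ C_4. The orbit of a under Aut(G) is {a, b, c, d, e}, which does not contain f, so G is not vertex-transitive.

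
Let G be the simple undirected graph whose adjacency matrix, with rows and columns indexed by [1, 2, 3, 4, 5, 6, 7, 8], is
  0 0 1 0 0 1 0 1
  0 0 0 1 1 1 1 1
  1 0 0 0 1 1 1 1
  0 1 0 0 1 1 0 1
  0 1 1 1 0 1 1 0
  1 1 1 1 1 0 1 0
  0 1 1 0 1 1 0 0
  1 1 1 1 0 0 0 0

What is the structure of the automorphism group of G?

Degrees alone do not determine every vertex (e.g. 2 and 3 both have degree 5), but their neighbour-degree multisets differ: N(2) has degrees [4, 4, 4, 5, 6] while N(3) has degrees [3, 4, 4, 5, 6]. Repeating this refinement separates all vertices, so the only automorphism is the identity.

1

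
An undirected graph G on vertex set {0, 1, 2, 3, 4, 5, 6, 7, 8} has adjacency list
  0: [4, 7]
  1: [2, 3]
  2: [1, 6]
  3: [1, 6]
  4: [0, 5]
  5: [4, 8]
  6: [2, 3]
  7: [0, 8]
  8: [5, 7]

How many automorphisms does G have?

G has two connected components, {0, 4, 5, 7, 8} and {1, 2, 3, 6}; each is 2-regular, so G = C_5 ⊔ C_4. No automorphism exchanges components of different sizes, hence Aut(G) is the direct product D_5 × D_4, order 80.

80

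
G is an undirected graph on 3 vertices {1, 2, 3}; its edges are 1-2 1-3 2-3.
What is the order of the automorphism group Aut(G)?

6

All 3 vertices are pairwise adjacent: G = K_3. Any permutation of the 3 vertices preserves K_3, so Aut(K_3) = S_3 of order 3! = 6.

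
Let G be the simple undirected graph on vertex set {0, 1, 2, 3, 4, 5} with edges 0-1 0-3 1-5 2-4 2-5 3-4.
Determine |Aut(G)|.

12

Every vertex has degree 2 and the graph is connected, so G is the 6-cycle C_6. The automorphisms of the 6-cycle are exactly the symmetries of a regular 6-gon: the dihedral group D_6, |D_6| = 12.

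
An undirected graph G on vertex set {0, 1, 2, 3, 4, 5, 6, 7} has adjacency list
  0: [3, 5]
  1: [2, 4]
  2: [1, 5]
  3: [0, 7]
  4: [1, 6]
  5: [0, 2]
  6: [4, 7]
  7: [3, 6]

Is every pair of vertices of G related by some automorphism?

Yes

Every vertex has degree 2 and the graph is connected, so G is the 8-cycle C_8. The automorphisms of the 8-cycle are exactly the symmetries of a regular 8-gon: the dihedral group D_8, |D_8| = 16. This group acts transitively on the 8 vertices.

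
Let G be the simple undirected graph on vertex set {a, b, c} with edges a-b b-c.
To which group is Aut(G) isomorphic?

The degree sequence is [1, 2, 1]; the two degree-1 vertices a and c are the ends of a path, so G = P_3. The only nontrivial automorphism of a path is the end-to-end reflection, so Aut(G) ≅ Z_2.

the cyclic group of order 2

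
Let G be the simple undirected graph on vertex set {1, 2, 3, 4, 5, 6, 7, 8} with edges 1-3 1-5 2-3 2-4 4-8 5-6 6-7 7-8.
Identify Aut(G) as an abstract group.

D_8

Every vertex has degree 2 and the graph is connected, so G is the 8-cycle C_8. The automorphisms of the 8-cycle are exactly the symmetries of a regular 8-gon: the dihedral group D_8, |D_8| = 16.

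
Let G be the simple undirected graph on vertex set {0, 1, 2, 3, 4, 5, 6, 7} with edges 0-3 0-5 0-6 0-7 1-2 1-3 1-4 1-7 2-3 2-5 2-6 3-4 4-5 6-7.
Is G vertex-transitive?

No

Automorphisms preserve degree, but G has vertices of degree 3 and vertices of degree 4; no automorphism maps one to the other, so G is not vertex-transitive.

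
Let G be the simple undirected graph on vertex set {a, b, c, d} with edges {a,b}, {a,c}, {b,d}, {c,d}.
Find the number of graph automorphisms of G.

G is 2-regular and bipartite on 2^2 = 4 vertices with girth 4; it is the hypercube graph Q_2. Aut(Q_2) consists of the signed permutations of the 2 coordinate axes: 2! permutations times 2^2 sign flips, so |Aut| = 2^2·2! = 8.

8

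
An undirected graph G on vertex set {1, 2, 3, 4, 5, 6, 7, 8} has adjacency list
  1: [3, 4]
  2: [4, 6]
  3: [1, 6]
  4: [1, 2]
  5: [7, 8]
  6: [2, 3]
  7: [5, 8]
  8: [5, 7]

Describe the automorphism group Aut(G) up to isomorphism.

D_3 × D_5

G has two connected components, {1, 2, 3, 4, 6} and {5, 7, 8}; each is 2-regular, so G = C_5 ⊔ C_3. The components are non-isomorphic (different sizes), so Aut(G) = Aut(C_3) × Aut(C_5) = D_3 × D_5 of order 6·10 = 60.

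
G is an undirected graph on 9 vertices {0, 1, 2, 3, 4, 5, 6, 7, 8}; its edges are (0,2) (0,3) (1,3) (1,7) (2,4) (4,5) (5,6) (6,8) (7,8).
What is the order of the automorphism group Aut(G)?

18

G is 2-regular and connected on 9 vertices, i.e. the cycle C_9. The automorphisms of the 9-cycle are exactly the symmetries of a regular 9-gon: the dihedral group D_9, |D_9| = 18.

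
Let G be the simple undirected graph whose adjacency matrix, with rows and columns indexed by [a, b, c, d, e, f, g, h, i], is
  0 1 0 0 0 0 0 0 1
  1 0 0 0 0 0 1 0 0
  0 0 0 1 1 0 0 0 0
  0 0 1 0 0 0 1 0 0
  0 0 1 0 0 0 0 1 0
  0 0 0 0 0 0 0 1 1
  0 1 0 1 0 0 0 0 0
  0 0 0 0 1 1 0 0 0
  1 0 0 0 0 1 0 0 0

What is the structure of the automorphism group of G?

G is 2-regular and connected on 9 vertices, i.e. the cycle C_9. The automorphisms of the 9-cycle are exactly the symmetries of a regular 9-gon: the dihedral group D_9, |D_9| = 18.

the dihedral group of order 18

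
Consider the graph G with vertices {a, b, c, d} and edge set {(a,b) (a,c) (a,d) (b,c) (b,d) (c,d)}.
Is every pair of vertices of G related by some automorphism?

Yes

All 4 vertices are pairwise adjacent: G = K_4. Any permutation of the 4 vertices preserves K_4, so Aut(K_4) = S_4 of order 4! = 24. This group acts transitively on the 4 vertices.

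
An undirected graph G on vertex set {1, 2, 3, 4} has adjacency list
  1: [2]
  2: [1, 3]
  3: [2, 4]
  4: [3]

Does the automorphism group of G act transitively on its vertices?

No

Automorphisms preserve degree, but G has vertices of degree 1 and vertices of degree 2; no automorphism maps one to the other, so G is not vertex-transitive.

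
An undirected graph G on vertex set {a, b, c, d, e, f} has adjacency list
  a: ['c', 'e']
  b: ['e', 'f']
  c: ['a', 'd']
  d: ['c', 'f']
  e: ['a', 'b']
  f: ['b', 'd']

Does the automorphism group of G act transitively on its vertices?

G is 2-regular and connected on 6 vertices, i.e. the cycle C_6. The automorphisms of the 6-cycle are exactly the symmetries of a regular 6-gon: the dihedral group D_6, |D_6| = 12. This group acts transitively on the 6 vertices.

Yes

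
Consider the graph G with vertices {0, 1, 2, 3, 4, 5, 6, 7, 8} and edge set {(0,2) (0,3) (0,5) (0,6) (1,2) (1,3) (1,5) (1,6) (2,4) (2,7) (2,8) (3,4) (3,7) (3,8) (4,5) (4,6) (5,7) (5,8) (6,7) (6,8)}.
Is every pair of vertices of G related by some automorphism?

No

Automorphisms preserve degree, but G has vertices of degree 4 and vertices of degree 5; no automorphism maps one to the other, so G is not vertex-transitive.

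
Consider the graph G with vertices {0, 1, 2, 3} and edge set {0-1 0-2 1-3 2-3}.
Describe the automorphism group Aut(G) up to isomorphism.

Z_2^2 ⋊ S_2

G is 2-regular and bipartite on 2^2 = 4 vertices with girth 4; it is the hypercube graph Q_2. The symmetry group of the 2-cube is the hyperoctahedral group B_2 = Z_2 ≀ S_2, of order 2^2·2! = 8.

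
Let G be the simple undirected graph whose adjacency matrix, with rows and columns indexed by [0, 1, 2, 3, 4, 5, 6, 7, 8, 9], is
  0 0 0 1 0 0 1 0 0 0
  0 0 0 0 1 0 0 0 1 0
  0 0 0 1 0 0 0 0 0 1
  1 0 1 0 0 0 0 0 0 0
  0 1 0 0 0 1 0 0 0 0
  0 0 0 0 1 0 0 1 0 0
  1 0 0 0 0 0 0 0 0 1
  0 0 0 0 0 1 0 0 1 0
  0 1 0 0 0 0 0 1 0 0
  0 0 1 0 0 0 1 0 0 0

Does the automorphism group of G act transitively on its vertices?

Yes

G has two connected components, {0, 2, 3, 6, 9} and {1, 4, 5, 7, 8}; each is 2-regular, so G = C_5 ⊔ C_5. With two isomorphic components, Aut(G) = Aut(C_5) ≀ S_2 = (D_5 × D_5) ⋊ Z_2: permute each cycle by D_5, then optionally swap the two cycles. Order 2·(2·5)² = 200. This group acts transitively on the 10 vertices.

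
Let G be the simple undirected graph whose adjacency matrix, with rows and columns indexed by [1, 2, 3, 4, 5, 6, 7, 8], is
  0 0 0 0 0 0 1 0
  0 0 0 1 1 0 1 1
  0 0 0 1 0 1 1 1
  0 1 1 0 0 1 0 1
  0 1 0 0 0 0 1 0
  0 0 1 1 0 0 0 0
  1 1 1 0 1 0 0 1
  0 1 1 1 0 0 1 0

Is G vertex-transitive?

Vertex 1 is the only vertex of degree 1, so every automorphism fixes it; G is not vertex-transitive.

No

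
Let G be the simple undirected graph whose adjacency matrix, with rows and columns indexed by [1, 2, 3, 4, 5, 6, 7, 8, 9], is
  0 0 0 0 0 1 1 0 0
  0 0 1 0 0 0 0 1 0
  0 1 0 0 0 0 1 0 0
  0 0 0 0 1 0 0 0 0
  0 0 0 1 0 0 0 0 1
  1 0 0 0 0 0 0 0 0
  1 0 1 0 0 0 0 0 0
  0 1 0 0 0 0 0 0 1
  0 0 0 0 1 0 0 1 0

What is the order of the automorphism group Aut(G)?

The degree sequence is [2, 2, 2, 1, 2, 1, 2, 2, 2]; the two degree-1 vertices 4 and 6 are the ends of a path, so G = P_9. A path has exactly one nontrivial symmetry — reversal — giving Aut(G) of order 2.

2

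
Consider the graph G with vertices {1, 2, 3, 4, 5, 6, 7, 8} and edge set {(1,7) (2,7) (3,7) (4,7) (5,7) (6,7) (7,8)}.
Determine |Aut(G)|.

5040

Vertex 7 has degree 7 and every other vertex has degree 1, so G is the star K_{1,7} with centre 7. The 7 leaves are pairwise interchangeable while the centre is fixed, giving Aut(G) = S_7.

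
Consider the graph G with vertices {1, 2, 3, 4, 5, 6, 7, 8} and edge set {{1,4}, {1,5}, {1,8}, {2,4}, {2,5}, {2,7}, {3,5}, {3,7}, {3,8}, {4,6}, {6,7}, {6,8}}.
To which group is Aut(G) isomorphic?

G is 3-regular and bipartite on 2^3 = 8 vertices with girth 4; it is the hypercube graph Q_3. The symmetry group of the 3-cube is the hyperoctahedral group B_3 = Z_2 ≀ S_3, of order 2^3·3! = 48.

the hyperoctahedral group B_3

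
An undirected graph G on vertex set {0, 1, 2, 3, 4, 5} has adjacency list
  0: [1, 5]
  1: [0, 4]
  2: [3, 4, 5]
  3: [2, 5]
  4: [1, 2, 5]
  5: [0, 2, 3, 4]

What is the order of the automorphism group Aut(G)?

1

The degree sequence is [2, 2, 3, 2, 3, 4]. Checking the degree-preserving permutations of the vertex set shows that none except the identity preserves every edge, so Aut(G) is trivial.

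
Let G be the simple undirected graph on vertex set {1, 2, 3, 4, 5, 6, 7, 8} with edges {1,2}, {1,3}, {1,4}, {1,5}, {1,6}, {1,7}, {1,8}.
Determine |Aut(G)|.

Vertex 1 has degree 7 and every other vertex has degree 1, so G is the star K_{1,7} with centre 1. Any automorphism fixes the centre and permutes the 7 leaves freely, so Aut(G) ≅ S_7 of order 7! = 5040.

5040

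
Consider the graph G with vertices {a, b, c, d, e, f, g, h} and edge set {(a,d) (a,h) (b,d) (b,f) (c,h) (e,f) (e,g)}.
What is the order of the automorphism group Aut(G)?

The degree sequence is [2, 2, 1, 2, 2, 2, 1, 2]; the two degree-1 vertices c and g are the ends of a path, so G = P_8. A path has exactly one nontrivial symmetry — reversal — giving Aut(G) of order 2.

2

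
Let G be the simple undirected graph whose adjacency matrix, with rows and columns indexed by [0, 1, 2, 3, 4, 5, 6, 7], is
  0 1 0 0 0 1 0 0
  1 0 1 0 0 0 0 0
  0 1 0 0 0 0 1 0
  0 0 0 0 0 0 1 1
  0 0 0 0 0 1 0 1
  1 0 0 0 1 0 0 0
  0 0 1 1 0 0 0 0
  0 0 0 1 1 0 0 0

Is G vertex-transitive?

Every vertex has degree 2 and the graph is connected, so G is the 8-cycle C_8. C_8 has 8 rotations and 8 reflections, so Aut(C_8) ≅ D_8 of order 16. Under this action every vertex can be carried to every other, so G is vertex-transitive.

Yes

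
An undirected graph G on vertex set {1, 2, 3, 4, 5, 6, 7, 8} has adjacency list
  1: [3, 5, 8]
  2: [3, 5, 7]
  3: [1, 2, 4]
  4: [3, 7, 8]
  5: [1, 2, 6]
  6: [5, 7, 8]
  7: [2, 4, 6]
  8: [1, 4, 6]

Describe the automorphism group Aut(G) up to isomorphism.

G is 3-regular and bipartite on 2^3 = 8 vertices with girth 4; it is the hypercube graph Q_3. Aut(Q_3) consists of the signed permutations of the 3 coordinate axes: 3! permutations times 2^3 sign flips, so |Aut| = 2^3·3! = 48.

the hyperoctahedral group B_3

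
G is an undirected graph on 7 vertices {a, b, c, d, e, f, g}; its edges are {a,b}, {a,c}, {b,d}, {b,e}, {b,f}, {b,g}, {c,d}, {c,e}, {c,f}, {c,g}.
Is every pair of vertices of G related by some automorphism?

No

Automorphisms preserve degree, but G has vertices of degree 2 and vertices of degree 5; no automorphism maps one to the other, so G is not vertex-transitive.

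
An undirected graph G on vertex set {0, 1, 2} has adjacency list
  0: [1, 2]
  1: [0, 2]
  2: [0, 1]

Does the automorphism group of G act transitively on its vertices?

All 3 vertices are pairwise adjacent: G = K_3. Every bijection on the vertex set is an automorphism of K_3; hence Aut(K_3) ≅ S_3, order 6. Under this action every vertex can be carried to every other, so G is vertex-transitive.

Yes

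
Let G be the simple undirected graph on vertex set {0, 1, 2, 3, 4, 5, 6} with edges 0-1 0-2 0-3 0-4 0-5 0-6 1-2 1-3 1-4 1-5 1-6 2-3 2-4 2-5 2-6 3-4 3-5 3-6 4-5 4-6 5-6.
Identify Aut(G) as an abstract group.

Every vertex has degree 6, so G is the complete graph K_7. Any permutation of the 7 vertices preserves K_7, so Aut(K_7) = S_7 of order 7! = 5040.

the symmetric group on 7 letters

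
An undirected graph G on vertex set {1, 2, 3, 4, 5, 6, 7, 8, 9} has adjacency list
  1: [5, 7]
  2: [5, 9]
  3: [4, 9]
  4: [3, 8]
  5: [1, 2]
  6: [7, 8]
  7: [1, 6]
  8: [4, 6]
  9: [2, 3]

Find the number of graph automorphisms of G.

18

G is 2-regular and connected on 9 vertices, i.e. the cycle C_9. The automorphisms of the 9-cycle are exactly the symmetries of a regular 9-gon: the dihedral group D_9, |D_9| = 18.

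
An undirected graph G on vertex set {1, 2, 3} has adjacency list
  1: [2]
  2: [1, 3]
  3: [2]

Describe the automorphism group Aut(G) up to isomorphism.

C_2

The degree sequence is [1, 2, 1]; the two degree-1 vertices 1 and 3 are the ends of a path, so G = P_3. A path has exactly one nontrivial symmetry — reversal — giving Aut(G) of order 2.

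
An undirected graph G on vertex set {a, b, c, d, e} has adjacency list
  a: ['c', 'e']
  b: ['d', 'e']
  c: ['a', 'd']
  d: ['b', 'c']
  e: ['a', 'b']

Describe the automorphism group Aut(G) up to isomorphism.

Every vertex has degree 2 and the graph is connected, so G is the 5-cycle C_5. C_5 has 5 rotations and 5 reflections, so Aut(C_5) ≅ D_5 of order 10.

the dihedral group of order 10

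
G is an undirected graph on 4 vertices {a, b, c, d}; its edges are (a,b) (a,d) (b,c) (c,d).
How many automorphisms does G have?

G is 2-regular and connected on 4 vertices, i.e. the cycle C_4. The automorphisms of the 4-cycle are exactly the symmetries of a regular 4-gon: the dihedral group D_4, |D_4| = 8.

8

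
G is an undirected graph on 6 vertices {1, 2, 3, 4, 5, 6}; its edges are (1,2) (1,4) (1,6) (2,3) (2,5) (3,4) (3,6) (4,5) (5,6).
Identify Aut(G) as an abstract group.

S_3 ≀ Z_2

G is 3-regular and bipartite with parts {1, 3, 5} and {2, 4, 6} (each part is independent and every cross-pair is an edge), so G = K_{3,3}. Each part can be permuted independently (S_3 × S_3) and the two equal-size parts can also be swapped, giving (S_3 × S_3) ⋊ Z_2 of order 2·(3!)² = 72.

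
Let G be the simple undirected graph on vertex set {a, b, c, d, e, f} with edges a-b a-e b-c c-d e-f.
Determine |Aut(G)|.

2

The degree sequence is [2, 2, 2, 1, 2, 1]; the two degree-1 vertices d and f are the ends of a path, so G = P_6. The only nontrivial automorphism of a path is the end-to-end reflection, so Aut(G) ≅ Z_2.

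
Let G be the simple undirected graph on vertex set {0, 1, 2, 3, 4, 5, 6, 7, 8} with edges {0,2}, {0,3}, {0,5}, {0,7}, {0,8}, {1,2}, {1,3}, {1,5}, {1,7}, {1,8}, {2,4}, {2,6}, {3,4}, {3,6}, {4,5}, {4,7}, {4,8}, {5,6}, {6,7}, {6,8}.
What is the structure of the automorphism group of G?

S_4 × S_5

The vertices split by degree into {0, 1, 4, 6} (degree 5) and {2, 3, 5, 7, 8} (degree 4); every edge runs between the two parts, so G is the complete bipartite graph K_{4,5}. Automorphisms preserve the bipartition setwise (since the parts differ in size) and act as S_4 × S_5 within it; |Aut| = 2880.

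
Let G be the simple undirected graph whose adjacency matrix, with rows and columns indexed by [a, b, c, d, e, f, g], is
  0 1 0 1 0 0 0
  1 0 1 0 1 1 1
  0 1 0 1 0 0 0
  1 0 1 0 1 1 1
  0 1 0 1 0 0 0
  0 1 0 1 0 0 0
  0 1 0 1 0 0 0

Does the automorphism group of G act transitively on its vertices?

No

Automorphisms preserve degree, but G has vertices of degree 2 and vertices of degree 5; no automorphism maps one to the other, so G is not vertex-transitive.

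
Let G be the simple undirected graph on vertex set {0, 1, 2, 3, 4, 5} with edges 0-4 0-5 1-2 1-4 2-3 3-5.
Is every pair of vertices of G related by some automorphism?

G is 2-regular and connected on 6 vertices, i.e. the cycle C_6. The automorphisms of the 6-cycle are exactly the symmetries of a regular 6-gon: the dihedral group D_6, |D_6| = 12. This group acts transitively on the 6 vertices.

Yes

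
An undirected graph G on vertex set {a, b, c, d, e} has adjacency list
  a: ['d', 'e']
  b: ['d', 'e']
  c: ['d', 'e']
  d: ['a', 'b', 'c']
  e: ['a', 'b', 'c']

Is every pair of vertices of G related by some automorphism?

Automorphisms preserve degree, but G has vertices of degree 2 and vertices of degree 3; no automorphism maps one to the other, so G is not vertex-transitive.

No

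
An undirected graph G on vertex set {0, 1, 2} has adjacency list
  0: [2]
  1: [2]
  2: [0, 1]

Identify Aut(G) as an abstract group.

The degree sequence is [1, 1, 2]; the two degree-1 vertices 0 and 1 are the ends of a path, so G = P_3. The only nontrivial automorphism of a path is the end-to-end reflection, so Aut(G) ≅ Z_2.

the cyclic group of order 2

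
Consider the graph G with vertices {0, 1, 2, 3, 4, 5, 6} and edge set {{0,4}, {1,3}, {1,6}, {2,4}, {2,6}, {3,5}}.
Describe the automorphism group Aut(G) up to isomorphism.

The degree sequence is [1, 2, 2, 2, 2, 1, 2]; the two degree-1 vertices 0 and 5 are the ends of a path, so G = P_7. A path has exactly one nontrivial symmetry — reversal — giving Aut(G) of order 2.

Z_2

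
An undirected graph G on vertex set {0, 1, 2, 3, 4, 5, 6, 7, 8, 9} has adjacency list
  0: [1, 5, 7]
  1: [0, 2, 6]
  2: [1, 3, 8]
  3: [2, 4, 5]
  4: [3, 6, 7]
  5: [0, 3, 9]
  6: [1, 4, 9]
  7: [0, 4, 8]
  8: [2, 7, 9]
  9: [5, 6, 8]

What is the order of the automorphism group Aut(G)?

120

G is 3-regular on 10 vertices with no triangles and no 4-cycles (girth 5): this is the Petersen graph. Viewing the Petersen graph as the Kneser graph K(5,2) — vertices are 2-subsets of {1,…,5}, edges join disjoint pairs — its automorphisms are exactly the permutations of the 5-element set, so Aut ≅ S_5 of order 120.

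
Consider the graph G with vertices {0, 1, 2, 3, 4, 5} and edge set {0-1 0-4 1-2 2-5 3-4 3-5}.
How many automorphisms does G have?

12

Every vertex has degree 2 and the graph is connected, so G is the 6-cycle C_6. The automorphisms of the 6-cycle are exactly the symmetries of a regular 6-gon: the dihedral group D_6, |D_6| = 12.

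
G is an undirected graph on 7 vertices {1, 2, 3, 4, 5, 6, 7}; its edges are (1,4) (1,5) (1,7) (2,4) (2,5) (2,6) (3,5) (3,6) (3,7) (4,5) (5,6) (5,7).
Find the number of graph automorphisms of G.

12

Vertex 5 is the unique vertex of degree 6; the remaining 6 vertices each have degree 3 and induce a cycle, so G is the wheel on 7 vertices with hub 5. With the hub fixed, the remaining symmetry is that of the rim cycle C_6, giving the dihedral group D_6.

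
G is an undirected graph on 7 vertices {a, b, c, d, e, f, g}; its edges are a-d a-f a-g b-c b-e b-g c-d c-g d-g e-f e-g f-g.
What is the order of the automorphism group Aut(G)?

Vertex g is the unique vertex of degree 6; the remaining 6 vertices each have degree 3 and induce a cycle, so G is the wheel on 7 vertices with hub g. Every automorphism fixes the hub and acts on the rim 6-cycle, so Aut(G) ≅ Aut(C_6) = D_6 of order 12.

12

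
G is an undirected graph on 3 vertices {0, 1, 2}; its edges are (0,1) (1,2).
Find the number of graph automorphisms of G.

2

The degree sequence is [1, 2, 1]; the two degree-1 vertices 0 and 2 are the ends of a path, so G = P_3. The only nontrivial automorphism of a path is the end-to-end reflection, so Aut(G) ≅ Z_2.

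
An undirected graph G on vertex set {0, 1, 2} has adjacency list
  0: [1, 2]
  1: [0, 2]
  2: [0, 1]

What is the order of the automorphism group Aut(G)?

Every vertex has degree 2, so G is the complete graph K_3. Every bijection on the vertex set is an automorphism of K_3; hence Aut(K_3) ≅ S_3, order 6.

6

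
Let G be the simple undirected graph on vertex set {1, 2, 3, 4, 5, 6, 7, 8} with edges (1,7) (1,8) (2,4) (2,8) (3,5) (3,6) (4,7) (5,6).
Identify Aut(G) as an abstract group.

G has two connected components, {1, 2, 4, 7, 8} and {3, 5, 6}; each is 2-regular, so G = C_5 ⊔ C_3. No automorphism exchanges components of different sizes, hence Aut(G) is the direct product D_3 × D_5, order 60.

D_3 × D_5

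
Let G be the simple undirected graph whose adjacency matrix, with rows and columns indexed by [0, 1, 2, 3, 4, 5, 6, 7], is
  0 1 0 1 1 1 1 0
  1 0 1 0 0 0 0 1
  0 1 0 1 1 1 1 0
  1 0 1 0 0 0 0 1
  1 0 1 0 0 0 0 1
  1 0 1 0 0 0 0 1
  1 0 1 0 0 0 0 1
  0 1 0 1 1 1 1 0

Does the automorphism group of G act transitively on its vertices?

No

Automorphisms preserve degree, but G has vertices of degree 3 and vertices of degree 5; no automorphism maps one to the other, so G is not vertex-transitive.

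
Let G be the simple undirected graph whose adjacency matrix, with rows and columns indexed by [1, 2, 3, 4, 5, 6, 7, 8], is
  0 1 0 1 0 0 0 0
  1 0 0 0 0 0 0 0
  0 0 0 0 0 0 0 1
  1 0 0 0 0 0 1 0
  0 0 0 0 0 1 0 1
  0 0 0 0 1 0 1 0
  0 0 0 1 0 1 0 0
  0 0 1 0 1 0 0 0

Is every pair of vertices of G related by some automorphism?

No

Automorphisms preserve degree, but G has vertices of degree 1 and vertices of degree 2; no automorphism maps one to the other, so G is not vertex-transitive.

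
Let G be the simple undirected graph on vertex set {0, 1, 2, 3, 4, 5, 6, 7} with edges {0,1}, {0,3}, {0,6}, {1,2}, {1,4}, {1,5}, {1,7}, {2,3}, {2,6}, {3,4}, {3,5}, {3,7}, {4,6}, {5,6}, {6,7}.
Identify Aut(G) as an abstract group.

S_5 × S_3

The vertices split by degree into {1, 3, 6} (degree 5) and {0, 2, 4, 5, 7} (degree 3); every edge runs between the two parts, so G is the complete bipartite graph K_{3,5}. Automorphisms preserve the bipartition setwise (since the parts differ in size) and act as S_5 × S_3 within it; |Aut| = 720.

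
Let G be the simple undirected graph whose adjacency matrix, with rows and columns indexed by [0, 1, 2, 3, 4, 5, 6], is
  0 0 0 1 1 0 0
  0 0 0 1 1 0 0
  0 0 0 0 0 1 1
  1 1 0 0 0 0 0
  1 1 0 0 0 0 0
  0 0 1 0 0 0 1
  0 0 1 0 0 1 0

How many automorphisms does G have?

G has two connected components, {0, 1, 3, 4} and {2, 5, 6}; each is 2-regular, so G = C_4 ⊔ C_3. The components are non-isomorphic (different sizes), so Aut(G) = Aut(C_3) × Aut(C_4) = D_3 × D_4 of order 6·8 = 48.

48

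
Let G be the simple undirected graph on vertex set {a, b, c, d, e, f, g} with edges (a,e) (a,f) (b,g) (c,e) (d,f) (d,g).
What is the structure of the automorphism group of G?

The degree sequence is [2, 1, 1, 2, 2, 2, 2]; the two degree-1 vertices b and c are the ends of a path, so G = P_7. A path has exactly one nontrivial symmetry — reversal — giving Aut(G) of order 2.

the cyclic group of order 2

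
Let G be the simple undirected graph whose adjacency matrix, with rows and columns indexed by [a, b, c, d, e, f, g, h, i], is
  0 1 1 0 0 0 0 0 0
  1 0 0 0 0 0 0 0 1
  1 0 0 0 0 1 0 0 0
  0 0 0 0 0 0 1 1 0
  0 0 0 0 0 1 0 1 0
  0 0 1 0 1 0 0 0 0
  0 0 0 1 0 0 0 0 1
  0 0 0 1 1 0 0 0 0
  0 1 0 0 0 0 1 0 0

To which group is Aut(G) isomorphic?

Every vertex has degree 2 and the graph is connected, so G is the 9-cycle C_9. C_9 has 9 rotations and 9 reflections, so Aut(C_9) ≅ D_9 of order 18.

D_9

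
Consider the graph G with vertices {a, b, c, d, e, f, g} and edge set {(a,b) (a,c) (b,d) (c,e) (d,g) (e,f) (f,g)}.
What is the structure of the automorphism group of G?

D_7

G is 2-regular and connected on 7 vertices, i.e. the cycle C_7. C_7 has 7 rotations and 7 reflections, so Aut(C_7) ≅ D_7 of order 14.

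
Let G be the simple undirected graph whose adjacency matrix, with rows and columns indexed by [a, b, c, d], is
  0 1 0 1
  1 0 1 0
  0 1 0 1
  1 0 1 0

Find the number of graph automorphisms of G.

G is 2-regular and bipartite on 2^2 = 4 vertices with girth 4; it is the hypercube graph Q_2. Aut(Q_2) consists of the signed permutations of the 2 coordinate axes: 2! permutations times 2^2 sign flips, so |Aut| = 2^2·2! = 8.

8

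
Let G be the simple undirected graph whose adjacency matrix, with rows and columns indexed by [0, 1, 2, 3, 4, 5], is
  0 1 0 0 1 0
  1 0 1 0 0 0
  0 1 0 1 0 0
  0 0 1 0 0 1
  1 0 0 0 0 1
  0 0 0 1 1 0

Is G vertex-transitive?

Every vertex has degree 2 and the graph is connected, so G is the 6-cycle C_6. C_6 has 6 rotations and 6 reflections, so Aut(C_6) ≅ D_6 of order 12. Under this action every vertex can be carried to every other, so G is vertex-transitive.

Yes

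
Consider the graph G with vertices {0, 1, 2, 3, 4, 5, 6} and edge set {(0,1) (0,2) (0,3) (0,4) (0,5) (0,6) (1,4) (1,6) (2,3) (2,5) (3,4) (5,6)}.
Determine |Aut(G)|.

Vertex 0 is the unique vertex of degree 6; the remaining 6 vertices each have degree 3 and induce a cycle, so G is the wheel on 7 vertices with hub 0. With the hub fixed, the remaining symmetry is that of the rim cycle C_6, giving the dihedral group D_6.

12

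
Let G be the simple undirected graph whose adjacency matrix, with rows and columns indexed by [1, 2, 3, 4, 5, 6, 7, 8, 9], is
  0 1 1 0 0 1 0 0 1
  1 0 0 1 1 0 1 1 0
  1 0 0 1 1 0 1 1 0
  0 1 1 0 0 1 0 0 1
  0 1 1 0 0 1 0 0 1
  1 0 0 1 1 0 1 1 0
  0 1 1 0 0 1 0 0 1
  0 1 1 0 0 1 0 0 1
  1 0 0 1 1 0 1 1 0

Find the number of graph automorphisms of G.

The vertices split by degree into {2, 3, 6, 9} (degree 5) and {1, 4, 5, 7, 8} (degree 4); every edge runs between the two parts, so G is the complete bipartite graph K_{4,5}. The parts have unequal sizes, so no automorphism swaps them; each part is permuted independently, giving S_5 × S_4 of order 5!·4! = 2880.

2880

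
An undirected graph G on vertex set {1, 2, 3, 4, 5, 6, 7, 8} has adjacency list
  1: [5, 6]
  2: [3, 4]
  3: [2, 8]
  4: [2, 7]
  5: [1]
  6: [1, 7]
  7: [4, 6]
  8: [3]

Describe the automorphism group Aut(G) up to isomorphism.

The degree sequence is [2, 2, 2, 2, 1, 2, 2, 1]; the two degree-1 vertices 5 and 8 are the ends of a path, so G = P_8. A path has exactly one nontrivial symmetry — reversal — giving Aut(G) of order 2.

Z_2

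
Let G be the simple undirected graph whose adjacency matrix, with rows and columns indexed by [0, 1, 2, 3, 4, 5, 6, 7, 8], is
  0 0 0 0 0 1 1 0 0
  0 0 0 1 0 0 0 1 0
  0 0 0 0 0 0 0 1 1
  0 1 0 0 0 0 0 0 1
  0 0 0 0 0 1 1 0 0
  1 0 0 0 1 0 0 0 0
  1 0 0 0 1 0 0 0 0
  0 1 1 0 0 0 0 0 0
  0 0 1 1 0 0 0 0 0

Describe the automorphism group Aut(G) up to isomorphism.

G has two connected components, {1, 2, 3, 7, 8} and {0, 4, 5, 6}; each is 2-regular, so G = C_5 ⊔ C_4. The components are non-isomorphic (different sizes), so Aut(G) = Aut(C_5) × Aut(C_4) = D_5 × D_4 of order 10·8 = 80.

D_5 × D_4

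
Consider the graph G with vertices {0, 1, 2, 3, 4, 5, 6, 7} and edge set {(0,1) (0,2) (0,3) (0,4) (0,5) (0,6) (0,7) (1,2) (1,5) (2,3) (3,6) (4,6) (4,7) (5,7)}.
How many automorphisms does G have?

14

Vertex 0 is the unique vertex of degree 7; the remaining 7 vertices each have degree 3 and induce a cycle, so G is the wheel on 8 vertices with hub 0. With the hub fixed, the remaining symmetry is that of the rim cycle C_7, giving the dihedral group D_7.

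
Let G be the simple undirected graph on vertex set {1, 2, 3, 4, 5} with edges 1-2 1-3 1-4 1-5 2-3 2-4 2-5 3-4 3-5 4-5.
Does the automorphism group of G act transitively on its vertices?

Yes

Every vertex has degree 4, so G is the complete graph K_5. Every bijection on the vertex set is an automorphism of K_5; hence Aut(K_5) ≅ S_5, order 120. This group acts transitively on the 5 vertices.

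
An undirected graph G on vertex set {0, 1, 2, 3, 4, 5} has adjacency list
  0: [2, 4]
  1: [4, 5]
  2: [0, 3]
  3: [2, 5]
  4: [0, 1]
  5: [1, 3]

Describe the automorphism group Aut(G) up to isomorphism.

the dihedral group of order 12

Every vertex has degree 2 and the graph is connected, so G is the 6-cycle C_6. C_6 has 6 rotations and 6 reflections, so Aut(C_6) ≅ D_6 of order 12.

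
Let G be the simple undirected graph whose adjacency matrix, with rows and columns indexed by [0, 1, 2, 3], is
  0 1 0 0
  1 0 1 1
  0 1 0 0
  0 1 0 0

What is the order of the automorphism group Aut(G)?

6

Vertex 1 has degree 3 and every other vertex has degree 1, so G is the star K_{1,3} with centre 1. Any automorphism fixes the centre and permutes the 3 leaves freely, so Aut(G) ≅ S_3 of order 3! = 6.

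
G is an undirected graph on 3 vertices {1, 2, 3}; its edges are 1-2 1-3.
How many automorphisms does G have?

2

The degree sequence is [2, 1, 1]; the two degree-1 vertices 2 and 3 are the ends of a path, so G = P_3. A path has exactly one nontrivial symmetry — reversal — giving Aut(G) of order 2.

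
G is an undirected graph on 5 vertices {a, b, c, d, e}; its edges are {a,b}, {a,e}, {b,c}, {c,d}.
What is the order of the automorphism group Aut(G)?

2

The degree sequence is [2, 2, 2, 1, 1]; the two degree-1 vertices d and e are the ends of a path, so G = P_5. A path has exactly one nontrivial symmetry — reversal — giving Aut(G) of order 2.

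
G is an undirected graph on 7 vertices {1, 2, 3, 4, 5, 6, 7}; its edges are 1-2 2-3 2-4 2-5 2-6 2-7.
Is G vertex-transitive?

Vertex 2 is the only vertex of degree 6, so every automorphism fixes it; G is not vertex-transitive.

No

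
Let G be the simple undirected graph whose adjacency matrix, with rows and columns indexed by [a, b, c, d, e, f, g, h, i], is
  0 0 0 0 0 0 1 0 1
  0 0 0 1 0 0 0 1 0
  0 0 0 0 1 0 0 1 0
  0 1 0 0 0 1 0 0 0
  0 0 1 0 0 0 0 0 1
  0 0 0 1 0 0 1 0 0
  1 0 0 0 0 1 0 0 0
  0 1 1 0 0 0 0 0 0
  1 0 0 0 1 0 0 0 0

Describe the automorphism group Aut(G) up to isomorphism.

D_9

G is 2-regular and connected on 9 vertices, i.e. the cycle C_9. The automorphisms of the 9-cycle are exactly the symmetries of a regular 9-gon: the dihedral group D_9, |D_9| = 18.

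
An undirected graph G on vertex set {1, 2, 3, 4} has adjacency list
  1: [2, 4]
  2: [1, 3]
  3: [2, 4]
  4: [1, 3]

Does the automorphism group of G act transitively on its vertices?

Yes

G is 2-regular and connected on 4 vertices, i.e. the cycle C_4. The automorphisms of the 4-cycle are exactly the symmetries of a regular 4-gon: the dihedral group D_4, |D_4| = 8. This group acts transitively on the 4 vertices.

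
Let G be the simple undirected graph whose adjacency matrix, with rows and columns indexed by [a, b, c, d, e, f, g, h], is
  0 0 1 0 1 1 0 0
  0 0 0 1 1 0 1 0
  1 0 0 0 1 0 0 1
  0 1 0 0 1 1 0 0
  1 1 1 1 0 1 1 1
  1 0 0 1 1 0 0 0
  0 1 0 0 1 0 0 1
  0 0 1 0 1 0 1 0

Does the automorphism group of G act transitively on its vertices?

No

Vertex e is the only vertex of degree 7, so every automorphism fixes it; G is not vertex-transitive.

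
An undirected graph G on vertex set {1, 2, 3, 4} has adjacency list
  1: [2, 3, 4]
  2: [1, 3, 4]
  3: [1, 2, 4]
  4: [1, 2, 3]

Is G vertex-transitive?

Every vertex has degree 3, so G is the complete graph K_4. Any permutation of the 4 vertices preserves K_4, so Aut(K_4) = S_4 of order 4! = 24. This group acts transitively on the 4 vertices.

Yes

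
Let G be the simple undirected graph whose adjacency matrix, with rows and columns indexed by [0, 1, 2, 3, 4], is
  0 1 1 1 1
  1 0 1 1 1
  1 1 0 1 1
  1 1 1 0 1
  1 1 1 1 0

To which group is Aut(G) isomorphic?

the symmetric group on 5 letters

Every vertex has degree 4, so G is the complete graph K_5. Any permutation of the 5 vertices preserves K_5, so Aut(K_5) = S_5 of order 5! = 120.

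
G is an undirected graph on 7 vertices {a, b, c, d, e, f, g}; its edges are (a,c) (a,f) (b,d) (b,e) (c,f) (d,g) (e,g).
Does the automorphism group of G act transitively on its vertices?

G has two connected components, {b, d, e, g} and {a, c, f}; each is 2-regular, so G = C_4 ⊔ C_3. The orbit of a under Aut(G) is {a, c, f}, which does not contain b, so G is not vertex-transitive.

No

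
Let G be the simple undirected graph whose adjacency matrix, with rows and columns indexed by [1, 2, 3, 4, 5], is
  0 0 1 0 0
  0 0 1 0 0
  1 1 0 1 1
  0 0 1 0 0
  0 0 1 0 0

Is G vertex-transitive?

No

Vertex 3 is the only vertex of degree 4, so every automorphism fixes it; G is not vertex-transitive.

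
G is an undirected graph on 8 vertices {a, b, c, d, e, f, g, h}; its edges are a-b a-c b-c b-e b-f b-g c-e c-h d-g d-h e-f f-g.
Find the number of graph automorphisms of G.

1

Degrees alone do not determine every vertex (e.g. a and d both have degree 2), but their neighbour-degree multisets differ: N(a) has degrees [4, 5] while N(d) has degrees [2, 3]. Repeating this refinement separates all vertices, so the only automorphism is the identity.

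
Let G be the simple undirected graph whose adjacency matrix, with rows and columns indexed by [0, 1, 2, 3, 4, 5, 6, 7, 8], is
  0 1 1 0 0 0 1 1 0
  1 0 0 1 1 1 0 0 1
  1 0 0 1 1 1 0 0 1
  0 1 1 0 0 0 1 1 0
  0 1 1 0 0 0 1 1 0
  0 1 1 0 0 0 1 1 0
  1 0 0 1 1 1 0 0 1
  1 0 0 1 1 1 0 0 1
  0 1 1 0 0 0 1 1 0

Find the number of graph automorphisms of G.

The vertices split by degree into {1, 2, 6, 7} (degree 5) and {0, 3, 4, 5, 8} (degree 4); every edge runs between the two parts, so G is the complete bipartite graph K_{4,5}. Automorphisms preserve the bipartition setwise (since the parts differ in size) and act as S_4 × S_5 within it; |Aut| = 2880.

2880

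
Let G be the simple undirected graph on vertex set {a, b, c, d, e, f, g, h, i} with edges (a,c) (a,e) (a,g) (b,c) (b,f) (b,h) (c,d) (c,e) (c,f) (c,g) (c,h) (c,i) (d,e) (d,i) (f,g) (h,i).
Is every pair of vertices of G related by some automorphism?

No

Vertex c is the only vertex of degree 8, so every automorphism fixes it; G is not vertex-transitive.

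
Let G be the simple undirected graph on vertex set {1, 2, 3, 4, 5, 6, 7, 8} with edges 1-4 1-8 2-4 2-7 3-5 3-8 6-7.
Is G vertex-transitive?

Automorphisms preserve degree, but G has vertices of degree 1 and vertices of degree 2; no automorphism maps one to the other, so G is not vertex-transitive.

No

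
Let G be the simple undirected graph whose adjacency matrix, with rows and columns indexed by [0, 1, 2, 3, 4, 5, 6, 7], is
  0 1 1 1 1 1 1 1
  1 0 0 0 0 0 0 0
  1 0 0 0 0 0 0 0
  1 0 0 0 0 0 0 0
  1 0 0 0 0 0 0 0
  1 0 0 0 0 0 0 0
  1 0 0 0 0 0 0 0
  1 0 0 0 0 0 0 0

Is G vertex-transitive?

No

Vertex 0 is the only vertex of degree 7, so every automorphism fixes it; G is not vertex-transitive.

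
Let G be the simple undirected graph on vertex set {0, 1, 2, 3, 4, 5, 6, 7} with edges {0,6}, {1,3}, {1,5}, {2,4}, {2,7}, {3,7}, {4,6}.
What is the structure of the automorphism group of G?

the cyclic group of order 2

The degree sequence is [1, 2, 2, 2, 2, 1, 2, 2]; the two degree-1 vertices 0 and 5 are the ends of a path, so G = P_8. A path has exactly one nontrivial symmetry — reversal — giving Aut(G) of order 2.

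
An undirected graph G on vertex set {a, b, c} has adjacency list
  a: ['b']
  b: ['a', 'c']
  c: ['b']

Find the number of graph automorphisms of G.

The degree sequence is [1, 2, 1]; the two degree-1 vertices a and c are the ends of a path, so G = P_3. A path has exactly one nontrivial symmetry — reversal — giving Aut(G) of order 2.

2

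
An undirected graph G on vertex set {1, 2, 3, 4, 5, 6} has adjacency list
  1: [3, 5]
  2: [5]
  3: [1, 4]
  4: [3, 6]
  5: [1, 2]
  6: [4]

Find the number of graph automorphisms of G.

The degree sequence is [2, 1, 2, 2, 2, 1]; the two degree-1 vertices 2 and 6 are the ends of a path, so G = P_6. A path has exactly one nontrivial symmetry — reversal — giving Aut(G) of order 2.

2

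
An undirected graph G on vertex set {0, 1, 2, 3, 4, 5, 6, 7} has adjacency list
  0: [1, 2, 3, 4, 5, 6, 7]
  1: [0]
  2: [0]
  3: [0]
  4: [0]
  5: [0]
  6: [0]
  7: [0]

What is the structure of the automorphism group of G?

S_7

Vertex 0 has degree 7 and every other vertex has degree 1, so G is the star K_{1,7} with centre 0. The 7 leaves are pairwise interchangeable while the centre is fixed, giving Aut(G) = S_7.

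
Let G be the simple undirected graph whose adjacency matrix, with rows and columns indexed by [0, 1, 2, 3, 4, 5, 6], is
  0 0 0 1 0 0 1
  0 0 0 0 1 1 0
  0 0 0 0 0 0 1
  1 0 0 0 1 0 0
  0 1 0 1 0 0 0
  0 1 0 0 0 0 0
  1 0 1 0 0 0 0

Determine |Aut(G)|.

The degree sequence is [2, 2, 1, 2, 2, 1, 2]; the two degree-1 vertices 2 and 5 are the ends of a path, so G = P_7. The only nontrivial automorphism of a path is the end-to-end reflection, so Aut(G) ≅ Z_2.

2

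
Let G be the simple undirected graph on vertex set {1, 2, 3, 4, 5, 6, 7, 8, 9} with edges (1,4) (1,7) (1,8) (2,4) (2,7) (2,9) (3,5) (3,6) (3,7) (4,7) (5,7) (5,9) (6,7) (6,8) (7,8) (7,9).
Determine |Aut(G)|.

Vertex 7 is the unique vertex of degree 8; the remaining 8 vertices each have degree 3 and induce a cycle, so G is the wheel on 9 vertices with hub 7. Every automorphism fixes the hub and acts on the rim 8-cycle, so Aut(G) ≅ Aut(C_8) = D_8 of order 16.

16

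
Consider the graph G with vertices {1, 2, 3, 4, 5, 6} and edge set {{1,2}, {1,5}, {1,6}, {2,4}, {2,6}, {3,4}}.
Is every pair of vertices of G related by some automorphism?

No

Automorphisms preserve degree, but G has vertices of degree 1 and vertices of degree 3; no automorphism maps one to the other, so G is not vertex-transitive.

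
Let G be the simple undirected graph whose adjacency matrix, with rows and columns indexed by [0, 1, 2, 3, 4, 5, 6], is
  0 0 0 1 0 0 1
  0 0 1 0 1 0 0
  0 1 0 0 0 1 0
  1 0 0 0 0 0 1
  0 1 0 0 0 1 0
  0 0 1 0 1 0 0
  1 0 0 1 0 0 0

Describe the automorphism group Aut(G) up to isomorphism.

G has two connected components, {1, 2, 4, 5} and {0, 3, 6}; each is 2-regular, so G = C_4 ⊔ C_3. No automorphism exchanges components of different sizes, hence Aut(G) is the direct product D_3 × D_4, order 48.

D_3 × D_4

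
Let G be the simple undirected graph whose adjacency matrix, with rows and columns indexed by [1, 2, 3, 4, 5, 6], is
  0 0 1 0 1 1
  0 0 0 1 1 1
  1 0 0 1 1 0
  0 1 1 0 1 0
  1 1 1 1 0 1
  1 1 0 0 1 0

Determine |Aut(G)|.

10

Vertex 5 is the unique vertex of degree 5; the remaining 5 vertices each have degree 3 and induce a cycle, so G is the wheel on 6 vertices with hub 5. Every automorphism fixes the hub and acts on the rim 5-cycle, so Aut(G) ≅ Aut(C_5) = D_5 of order 10.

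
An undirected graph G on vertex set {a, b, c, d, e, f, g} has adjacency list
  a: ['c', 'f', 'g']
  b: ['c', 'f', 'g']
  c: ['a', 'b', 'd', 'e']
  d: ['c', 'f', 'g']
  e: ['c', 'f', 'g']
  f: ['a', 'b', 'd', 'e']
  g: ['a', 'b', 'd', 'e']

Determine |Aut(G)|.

144

The vertices split by degree into {c, f, g} (degree 4) and {a, b, d, e} (degree 3); every edge runs between the two parts, so G is the complete bipartite graph K_{3,4}. The parts have unequal sizes, so no automorphism swaps them; each part is permuted independently, giving S_4 × S_3 of order 4!·3! = 144.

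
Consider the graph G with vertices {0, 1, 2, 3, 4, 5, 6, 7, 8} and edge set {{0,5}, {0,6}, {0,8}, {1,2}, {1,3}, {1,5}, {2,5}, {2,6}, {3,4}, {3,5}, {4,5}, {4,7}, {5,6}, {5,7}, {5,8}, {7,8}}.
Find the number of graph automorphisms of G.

16

Vertex 5 is the unique vertex of degree 8; the remaining 8 vertices each have degree 3 and induce a cycle, so G is the wheel on 9 vertices with hub 5. Every automorphism fixes the hub and acts on the rim 8-cycle, so Aut(G) ≅ Aut(C_8) = D_8 of order 16.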